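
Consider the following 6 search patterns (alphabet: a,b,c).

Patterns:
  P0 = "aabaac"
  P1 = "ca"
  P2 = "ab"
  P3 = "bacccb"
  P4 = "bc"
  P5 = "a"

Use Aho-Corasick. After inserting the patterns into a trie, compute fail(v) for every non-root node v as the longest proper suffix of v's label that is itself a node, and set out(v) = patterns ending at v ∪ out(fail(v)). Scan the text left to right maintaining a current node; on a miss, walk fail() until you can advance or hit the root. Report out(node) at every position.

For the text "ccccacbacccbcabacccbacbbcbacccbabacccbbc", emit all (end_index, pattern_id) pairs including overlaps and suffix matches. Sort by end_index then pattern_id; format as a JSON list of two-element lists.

Construct AC machine:
Trie (insert patterns):
  n0 'ε': a→1 b→10 c→7
  n1 'a': a→2 b→9  ←P5
  n2 'aa': b→3
  n3 'aab': a→4
  n4 'aaba': a→5
  n5 'aabaa': c→6
  n6 'aabaac': ·  ←P0
  n7 'c': a→8
  n8 'ca': ·  ←P1
  n9 'ab': ·  ←P2
  n10 'b': a→11 c→16
  n11 'ba': c→12
  n12 'bac': c→13
  n13 'bacc': c→14
  n14 'baccc': b→15
  n15 'bacccb': ·  ←P3
  n16 'bc': ·  ←P4

Failure links (BFS by depth):
  n1('a'): parent n0 fail=0; on 'a' 0 → fail=0;  out {5}∪∅={5}
  n7('c'): parent n0 fail=0; on 'c' 0 → fail=0;  out ∅∪∅=∅
  n10('b'): parent n0 fail=0; on 'b' 0 → fail=0;  out ∅∪∅=∅
  n2('aa'): parent n1 fail=0; on 'a' 0 → fail=1;  out ∅∪{5}={5}
  n8('ca'): parent n7 fail=0; on 'a' 0 → fail=1;  out {1}∪{5}={1,5}
  n9('ab'): parent n1 fail=0; on 'b' 0 → fail=10;  out {2}∪∅={2}
  n11('ba'): parent n10 fail=0; on 'a' 0 → fail=1;  out ∅∪{5}={5}
  n16('bc'): parent n10 fail=0; on 'c' 0 → fail=7;  out {4}∪∅={4}
  n3('aab'): parent n2 fail=1; on 'b' 1 → fail=9;  out ∅∪{2}={2}
  n12('bac'): parent n11 fail=1; on 'c' 1→0 → fail=7;  out ∅∪∅=∅
  n4('aaba'): parent n3 fail=9; on 'a' 9→10 → fail=11;  out ∅∪{5}={5}
  n13('bacc'): parent n12 fail=7; on 'c' 7→0 → fail=7;  out ∅∪∅=∅
  n5('aabaa'): parent n4 fail=11; on 'a' 11→1 → fail=2;  out ∅∪{5}={5}
  n14('baccc'): parent n13 fail=7; on 'c' 7→0 → fail=7;  out ∅∪∅=∅
  n6('aabaac'): parent n5 fail=2; on 'c' 2→1→0 → fail=7;  out {0}∪∅={0}
  n15('bacccb'): parent n14 fail=7; on 'b' 7→0 → fail=10;  out {3}∪∅={3}

Scan:
pos 0 'c': at 7
pos 1 'c': at 7 (via fail)
pos 2 'c': at 7 (via fail)
pos 3 'c': at 7 (via fail)
pos 4 'a': at 8  emit P1@[3:4],P5@[4:4]
pos 5 'c': at 7 (via fail)
pos 6 'b': at 10 (via fail)
pos 7 'a': at 11  emit P5@[7:7]
pos 8 'c': at 12
pos 9 'c': at 13
pos 10 'c': at 14
pos 11 'b': at 15  emit P3@[6:11]
pos 12 'c': at 16 (via fail)  emit P4@[11:12]
pos 13 'a': at 8 (via fail)  emit P1@[12:13],P5@[13:13]
pos 14 'b': at 9 (via fail)  emit P2@[13:14]
pos 15 'a': at 11 (via fail)  emit P5@[15:15]
pos 16 'c': at 12
pos 17 'c': at 13
pos 18 'c': at 14
pos 19 'b': at 15  emit P3@[14:19]
pos 20 'a': at 11 (via fail)  emit P5@[20:20]
pos 21 'c': at 12
pos 22 'b': at 10 (via fail)
pos 23 'b': at 10 (via fail)
pos 24 'c': at 16  emit P4@[23:24]
pos 25 'b': at 10 (via fail)
pos 26 'a': at 11  emit P5@[26:26]
pos 27 'c': at 12
pos 28 'c': at 13
pos 29 'c': at 14
pos 30 'b': at 15  emit P3@[25:30]
pos 31 'a': at 11 (via fail)  emit P5@[31:31]
pos 32 'b': at 9 (via fail)  emit P2@[31:32]
pos 33 'a': at 11 (via fail)  emit P5@[33:33]
pos 34 'c': at 12
pos 35 'c': at 13
pos 36 'c': at 14
pos 37 'b': at 15  emit P3@[32:37]
pos 38 'b': at 10 (via fail)
pos 39 'c': at 16  emit P4@[38:39]

Matches: [[4,1],[4,5],[7,5],[11,3],[12,4],[13,1],[13,5],[14,2],[15,5],[19,3],[20,5],[24,4],[26,5],[30,3],[31,5],[32,2],[33,5],[37,3],[39,4]]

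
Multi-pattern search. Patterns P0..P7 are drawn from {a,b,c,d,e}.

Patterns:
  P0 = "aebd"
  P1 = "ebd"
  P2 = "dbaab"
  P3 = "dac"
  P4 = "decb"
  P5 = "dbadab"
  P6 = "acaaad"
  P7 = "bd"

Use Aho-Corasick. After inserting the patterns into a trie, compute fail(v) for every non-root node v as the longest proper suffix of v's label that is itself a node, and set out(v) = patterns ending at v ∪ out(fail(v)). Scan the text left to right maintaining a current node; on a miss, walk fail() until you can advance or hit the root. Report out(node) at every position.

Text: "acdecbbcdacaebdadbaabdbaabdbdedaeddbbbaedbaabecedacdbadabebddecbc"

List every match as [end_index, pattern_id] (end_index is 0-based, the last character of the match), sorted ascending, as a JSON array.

Build automaton:
Trie nodes:
  n0 'ε': a→1 b→26 d→8 e→5
  n1 'a': c→21 e→2
  n2 'ae': b→3
  n3 'aeb': d→4
  n4 'aebd': ·  [P0 ends]
  n5 'e': b→6
  n6 'eb': d→7
  n7 'ebd': ·  [P1 ends]
  n8 'd': a→13 b→9 e→15
  n9 'db': a→10
  n10 'dba': a→11 d→18
  n11 'dbaa': b→12
  n12 'dbaab': ·  [P2 ends]
  n13 'da': c→14
  n14 'dac': ·  [P3 ends]
  n15 'de': c→16
  n16 'dec': b→17
  n17 'decb': ·  [P4 ends]
  n18 'dbad': a→19
  n19 'dbada': b→20
  n20 'dbadab': ·  [P5 ends]
  n21 'ac': a→22
  n22 'aca': a→23
  n23 'acaa': a→24
  n24 'acaaa': d→25
  n25 'acaaad': ·  [P6 ends]
  n26 'b': d→27
  n27 'bd': ·  [P7 ends]

BFS fail/out derivation:
  fail(1) 'a': from fail(0)=0 chase 'a': 0 ⇒ 0;  out=∅∪out(0)=∅
  fail(5) 'e': from fail(0)=0 chase 'e': 0 ⇒ 0;  out=∅∪out(0)=∅
  fail(8) 'd': from fail(0)=0 chase 'd': 0 ⇒ 0;  out=∅∪out(0)=∅
  fail(26) 'b': from fail(0)=0 chase 'b': 0 ⇒ 0;  out=∅∪out(0)=∅
  fail(2) 'ae': from fail(1)=0 chase 'e': 0 ⇒ 5;  out=∅∪out(5)=∅
  fail(6) 'eb': from fail(5)=0 chase 'b': 0 ⇒ 26;  out=∅∪out(26)=∅
  fail(9) 'db': from fail(8)=0 chase 'b': 0 ⇒ 26;  out=∅∪out(26)=∅
  fail(13) 'da': from fail(8)=0 chase 'a': 0 ⇒ 1;  out=∅∪out(1)=∅
  fail(15) 'de': from fail(8)=0 chase 'e': 0 ⇒ 5;  out=∅∪out(5)=∅
  fail(21) 'ac': from fail(1)=0 chase 'c': 0 ⇒ 0;  out=∅∪out(0)=∅
  fail(27) 'bd': from fail(26)=0 chase 'd': 0 ⇒ 8;  out={7}∪out(8)={7}
  fail(3) 'aeb': from fail(2)=5 chase 'b': 5 ⇒ 6;  out=∅∪out(6)=∅
  fail(7) 'ebd': from fail(6)=26 chase 'd': 26 ⇒ 27;  out={1}∪out(27)={1,7}
  fail(10) 'dba': from fail(9)=26 chase 'a': 26→0 ⇒ 1;  out=∅∪out(1)=∅
  fail(14) 'dac': from fail(13)=1 chase 'c': 1 ⇒ 21;  out={3}∪out(21)={3}
  fail(16) 'dec': from fail(15)=5 chase 'c': 5→0 ⇒ 0;  out=∅∪out(0)=∅
  fail(22) 'aca': from fail(21)=0 chase 'a': 0 ⇒ 1;  out=∅∪out(1)=∅
  fail(4) 'aebd': from fail(3)=6 chase 'd': 6 ⇒ 7;  out={0}∪out(7)={0,1,7}
  fail(11) 'dbaa': from fail(10)=1 chase 'a': 1→0 ⇒ 1;  out=∅∪out(1)=∅
  fail(17) 'decb': from fail(16)=0 chase 'b': 0 ⇒ 26;  out={4}∪out(26)={4}
  fail(18) 'dbad': from fail(10)=1 chase 'd': 1→0 ⇒ 8;  out=∅∪out(8)=∅
  fail(23) 'acaa': from fail(22)=1 chase 'a': 1→0 ⇒ 1;  out=∅∪out(1)=∅
  fail(12) 'dbaab': from fail(11)=1 chase 'b': 1→0 ⇒ 26;  out={2}∪out(26)={2}
  fail(19) 'dbada': from fail(18)=8 chase 'a': 8 ⇒ 13;  out=∅∪out(13)=∅
  fail(24) 'acaaa': from fail(23)=1 chase 'a': 1→0 ⇒ 1;  out=∅∪out(1)=∅
  fail(20) 'dbadab': from fail(19)=13 chase 'b': 13→1→0 ⇒ 26;  out={5}∪out(26)={5}
  fail(25) 'acaaad': from fail(24)=1 chase 'd': 1→0 ⇒ 8;  out={6}∪out(8)={6}

Run:
[0] read 'a'  n0⇒n1
[1] read 'c'  n1⇒n21
[2] read 'd'  n21⇒n8 (via fail)
[3] read 'e'  n8⇒n15
[4] read 'c'  n15⇒n16
[5] read 'b'  n16⇒n17  → match P4@[2:5]
[6] read 'b'  n17⇒n26 (via fail)
[7] read 'c'  n26⇒n0 (via fail)
[8] read 'd'  n0⇒n8
[9] read 'a'  n8⇒n13
[10] read 'c'  n13⇒n14  → match P3@[8:10]
[11] read 'a'  n14⇒n22 (via fail)
[12] read 'e'  n22⇒n2 (via fail)
[13] read 'b'  n2⇒n3
[14] read 'd'  n3⇒n4  → match P0@[11:14],P1@[12:14],P7@[13:14]
[15] read 'a'  n4⇒n13 (via fail)
[16] read 'd'  n13⇒n8 (via fail)
[17] read 'b'  n8⇒n9
[18] read 'a'  n9⇒n10
[19] read 'a'  n10⇒n11
[20] read 'b'  n11⇒n12  → match P2@[16:20]
[21] read 'd'  n12⇒n27 (via fail)  → match P7@[20:21]
[22] read 'b'  n27⇒n9 (via fail)
[23] read 'a'  n9⇒n10
[24] read 'a'  n10⇒n11
[25] read 'b'  n11⇒n12  → match P2@[21:25]
[26] read 'd'  n12⇒n27 (via fail)  → match P7@[25:26]
[27] read 'b'  n27⇒n9 (via fail)
[28] read 'd'  n9⇒n27 (via fail)  → match P7@[27:28]
[29] read 'e'  n27⇒n15 (via fail)
[30] read 'd'  n15⇒n8 (via fail)
[31] read 'a'  n8⇒n13
[32] read 'e'  n13⇒n2 (via fail)
[33] read 'd'  n2⇒n8 (via fail)
[34] read 'd'  n8⇒n8 (via fail)
[35] read 'b'  n8⇒n9
[36] read 'b'  n9⇒n26 (via fail)
[37] read 'b'  n26⇒n26 (via fail)
[38] read 'a'  n26⇒n1 (via fail)
[39] read 'e'  n1⇒n2
[40] read 'd'  n2⇒n8 (via fail)
[41] read 'b'  n8⇒n9
[42] read 'a'  n9⇒n10
[43] read 'a'  n10⇒n11
[44] read 'b'  n11⇒n12  → match P2@[40:44]
[45] read 'e'  n12⇒n5 (via fail)
[46] read 'c'  n5⇒n0 (via fail)
[47] read 'e'  n0⇒n5
[48] read 'd'  n5⇒n8 (via fail)
[49] read 'a'  n8⇒n13
[50] read 'c'  n13⇒n14  → match P3@[48:50]
[51] read 'd'  n14⇒n8 (via fail)
[52] read 'b'  n8⇒n9
[53] read 'a'  n9⇒n10
[54] read 'd'  n10⇒n18
[55] read 'a'  n18⇒n19
[56] read 'b'  n19⇒n20  → match P5@[51:56]
[57] read 'e'  n20⇒n5 (via fail)
[58] read 'b'  n5⇒n6
[59] read 'd'  n6⇒n7  → match P1@[57:59],P7@[58:59]
[60] read 'd'  n7⇒n8 (via fail)
[61] read 'e'  n8⇒n15
[62] read 'c'  n15⇒n16
[63] read 'b'  n16⇒n17  → match P4@[60:63]
[64] read 'c'  n17⇒n0 (via fail)

Result: [[5,4],[10,3],[14,0],[14,1],[14,7],[20,2],[21,7],[25,2],[26,7],[28,7],[44,2],[50,3],[56,5],[59,1],[59,7],[63,4]]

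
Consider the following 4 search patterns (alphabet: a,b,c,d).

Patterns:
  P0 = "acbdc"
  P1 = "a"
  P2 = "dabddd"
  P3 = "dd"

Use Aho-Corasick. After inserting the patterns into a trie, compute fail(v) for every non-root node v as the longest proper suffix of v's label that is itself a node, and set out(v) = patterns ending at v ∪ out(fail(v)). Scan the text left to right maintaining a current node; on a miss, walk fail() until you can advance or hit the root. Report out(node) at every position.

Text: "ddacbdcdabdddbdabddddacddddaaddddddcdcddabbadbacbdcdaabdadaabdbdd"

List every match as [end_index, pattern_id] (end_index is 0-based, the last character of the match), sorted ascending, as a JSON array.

Construct AC machine:
Trie (insert patterns):
  0='ε' goto a→1 d→6
  1='a' goto c→2  ←P1
  2='ac' goto b→3
  3='acb' goto d→4
  4='acbd' goto c→5
  5='acbdc' goto ·  ←P0
  6='d' goto a→7 d→12
  7='da' goto b→8
  8='dab' goto d→9
  9='dabd' goto d→10
  10='dabdd' goto d→11
  11='dabddd' goto ·  ←P2
  12='dd' goto ·  ←P3

BFS fail/out derivation:
  fail(1) 'a': from fail(0)=0 chase 'a': 0 ⇒ 0;  out={1}∪out(0)={1}
  fail(6) 'd': from fail(0)=0 chase 'd': 0 ⇒ 0;  out=∅∪out(0)=∅
  fail(2) 'ac': from fail(1)=0 chase 'c': 0 ⇒ 0;  out=∅∪out(0)=∅
  fail(7) 'da': from fail(6)=0 chase 'a': 0 ⇒ 1;  out=∅∪out(1)={1}
  fail(12) 'dd': from fail(6)=0 chase 'd': 0 ⇒ 6;  out={3}∪out(6)={3}
  fail(3) 'acb': from fail(2)=0 chase 'b': 0 ⇒ 0;  out=∅∪out(0)=∅
  fail(8) 'dab': from fail(7)=1 chase 'b': 1→0 ⇒ 0;  out=∅∪out(0)=∅
  fail(4) 'acbd': from fail(3)=0 chase 'd': 0 ⇒ 6;  out=∅∪out(6)=∅
  fail(9) 'dabd': from fail(8)=0 chase 'd': 0 ⇒ 6;  out=∅∪out(6)=∅
  fail(5) 'acbdc': from fail(4)=6 chase 'c': 6→0 ⇒ 0;  out={0}∪out(0)={0}
  fail(10) 'dabdd': from fail(9)=6 chase 'd': 6 ⇒ 12;  out=∅∪out(12)={3}
  fail(11) 'dabddd': from fail(10)=12 chase 'd': 12→6 ⇒ 12;  out={2}∪out(12)={2,3}

Run:
pos 0 'd': at 6
pos 1 'd': at 12  ** P3@[0:1]
pos 2 'a': at 7 (via fail)  ** P1@[2:2]
pos 3 'c': at 2 (via fail)
pos 4 'b': at 3
pos 5 'd': at 4
pos 6 'c': at 5  ** P0@[2:6]
pos 7 'd': at 6 (via fail)
pos 8 'a': at 7  ** P1@[8:8]
pos 9 'b': at 8
pos 10 'd': at 9
pos 11 'd': at 10  ** P3@[10:11]
pos 12 'd': at 11  ** P2@[7:12],P3@[11:12]
pos 13 'b': at 0 (via fail)
pos 14 'd': at 6
pos 15 'a': at 7  ** P1@[15:15]
pos 16 'b': at 8
pos 17 'd': at 9
pos 18 'd': at 10  ** P3@[17:18]
pos 19 'd': at 11  ** P2@[14:19],P3@[18:19]
pos 20 'd': at 12 (via fail)  ** P3@[19:20]
pos 21 'a': at 7 (via fail)  ** P1@[21:21]
pos 22 'c': at 2 (via fail)
pos 23 'd': at 6 (via fail)
pos 24 'd': at 12  ** P3@[23:24]
pos 25 'd': at 12 (via fail)  ** P3@[24:25]
pos 26 'd': at 12 (via fail)  ** P3@[25:26]
pos 27 'a': at 7 (via fail)  ** P1@[27:27]
pos 28 'a': at 1 (via fail)  ** P1@[28:28]
pos 29 'd': at 6 (via fail)
pos 30 'd': at 12  ** P3@[29:30]
pos 31 'd': at 12 (via fail)  ** P3@[30:31]
pos 32 'd': at 12 (via fail)  ** P3@[31:32]
pos 33 'd': at 12 (via fail)  ** P3@[32:33]
pos 34 'd': at 12 (via fail)  ** P3@[33:34]
pos 35 'c': at 0 (via fail)
pos 36 'd': at 6
pos 37 'c': at 0 (via fail)
pos 38 'd': at 6
pos 39 'd': at 12  ** P3@[38:39]
pos 40 'a': at 7 (via fail)  ** P1@[40:40]
pos 41 'b': at 8
pos 42 'b': at 0 (via fail)
pos 43 'a': at 1  ** P1@[43:43]
pos 44 'd': at 6 (via fail)
pos 45 'b': at 0 (via fail)
pos 46 'a': at 1  ** P1@[46:46]
pos 47 'c': at 2
pos 48 'b': at 3
pos 49 'd': at 4
pos 50 'c': at 5  ** P0@[46:50]
pos 51 'd': at 6 (via fail)
pos 52 'a': at 7  ** P1@[52:52]
pos 53 'a': at 1 (via fail)  ** P1@[53:53]
pos 54 'b': at 0 (via fail)
pos 55 'd': at 6
pos 56 'a': at 7  ** P1@[56:56]
pos 57 'd': at 6 (via fail)
pos 58 'a': at 7  ** P1@[58:58]
pos 59 'a': at 1 (via fail)  ** P1@[59:59]
pos 60 'b': at 0 (via fail)
pos 61 'd': at 6
pos 62 'b': at 0 (via fail)
pos 63 'd': at 6
pos 64 'd': at 12  ** P3@[63:64]

Result: [[1,3],[2,1],[6,0],[8,1],[11,3],[12,2],[12,3],[15,1],[18,3],[19,2],[19,3],[20,3],[21,1],[24,3],[25,3],[26,3],[27,1],[28,1],[30,3],[31,3],[32,3],[33,3],[34,3],[39,3],[40,1],[43,1],[46,1],[50,0],[52,1],[53,1],[56,1],[58,1],[59,1],[64,3]]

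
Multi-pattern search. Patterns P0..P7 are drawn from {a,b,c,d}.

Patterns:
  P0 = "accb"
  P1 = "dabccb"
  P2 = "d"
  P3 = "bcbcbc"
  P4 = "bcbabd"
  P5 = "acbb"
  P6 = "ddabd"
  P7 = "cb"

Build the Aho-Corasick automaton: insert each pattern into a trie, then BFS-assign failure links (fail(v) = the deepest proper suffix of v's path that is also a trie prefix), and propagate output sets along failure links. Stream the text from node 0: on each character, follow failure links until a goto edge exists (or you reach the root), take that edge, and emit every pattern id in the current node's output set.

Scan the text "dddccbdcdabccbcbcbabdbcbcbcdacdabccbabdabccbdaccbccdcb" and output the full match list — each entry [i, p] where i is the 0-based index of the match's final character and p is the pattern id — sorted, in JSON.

Construct AC machine:
Trie (insert patterns):
  0='ε' goto a→1 b→11 c→26 d→5
  1='a' goto c→2
  2='ac' goto b→20 c→3
  3='acc' goto b→4
  4='accb' goto ·  ←P0
  5='d' goto a→6 d→22  ←P2
  6='da' goto b→7
  7='dab' goto c→8
  8='dabc' goto c→9
  9='dabcc' goto b→10
  10='dabccb' goto ·  ←P1
  11='b' goto c→12
  12='bc' goto b→13
  13='bcb' goto a→17 c→14
  14='bcbc' goto b→15
  15='bcbcb' goto c→16
  16='bcbcbc' goto ·  ←P3
  17='bcba' goto b→18
  18='bcbab' goto d→19
  19='bcbabd' goto ·  ←P4
  20='acb' goto b→21
  21='acbb' goto ·  ←P5
  22='dd' goto a→23
  23='dda' goto b→24
  24='ddab' goto d→25
  25='ddabd' goto ·  ←P6
  26='c' goto b→27
  27='cb' goto ·  ←P7

Failure links (BFS by depth):
  n1('a'): parent n0 fail=0; on 'a' 0 → fail=0;  out ∅∪∅=∅
  n5('d'): parent n0 fail=0; on 'd' 0 → fail=0;  out {2}∪∅={2}
  n11('b'): parent n0 fail=0; on 'b' 0 → fail=0;  out ∅∪∅=∅
  n26('c'): parent n0 fail=0; on 'c' 0 → fail=0;  out ∅∪∅=∅
  n2('ac'): parent n1 fail=0; on 'c' 0 → fail=26;  out ∅∪∅=∅
  n6('da'): parent n5 fail=0; on 'a' 0 → fail=1;  out ∅∪∅=∅
  n12('bc'): parent n11 fail=0; on 'c' 0 → fail=26;  out ∅∪∅=∅
  n22('dd'): parent n5 fail=0; on 'd' 0 → fail=5;  out ∅∪{2}={2}
  n27('cb'): parent n26 fail=0; on 'b' 0 → fail=11;  out {7}∪∅={7}
  n3('acc'): parent n2 fail=26; on 'c' 26→0 → fail=26;  out ∅∪∅=∅
  n7('dab'): parent n6 fail=1; on 'b' 1→0 → fail=11;  out ∅∪∅=∅
  n13('bcb'): parent n12 fail=26; on 'b' 26 → fail=27;  out ∅∪{7}={7}
  n20('acb'): parent n2 fail=26; on 'b' 26 → fail=27;  out ∅∪{7}={7}
  n23('dda'): parent n22 fail=5; on 'a' 5 → fail=6;  out ∅∪∅=∅
  n4('accb'): parent n3 fail=26; on 'b' 26 → fail=27;  out {0}∪{7}={0,7}
  n8('dabc'): parent n7 fail=11; on 'c' 11 → fail=12;  out ∅∪∅=∅
  n14('bcbc'): parent n13 fail=27; on 'c' 27→11 → fail=12;  out ∅∪∅=∅
  n17('bcba'): parent n13 fail=27; on 'a' 27→11→0 → fail=1;  out ∅∪∅=∅
  n21('acbb'): parent n20 fail=27; on 'b' 27→11→0 → fail=11;  out {5}∪∅={5}
  n24('ddab'): parent n23 fail=6; on 'b' 6 → fail=7;  out ∅∪∅=∅
  n9('dabcc'): parent n8 fail=12; on 'c' 12→26→0 → fail=26;  out ∅∪∅=∅
  n15('bcbcb'): parent n14 fail=12; on 'b' 12 → fail=13;  out ∅∪{7}={7}
  n18('bcbab'): parent n17 fail=1; on 'b' 1→0 → fail=11;  out ∅∪∅=∅
  n25('ddabd'): parent n24 fail=7; on 'd' 7→11→0 → fail=5;  out {6}∪{2}={2,6}
  n10('dabccb'): parent n9 fail=26; on 'b' 26 → fail=27;  out {1}∪{7}={1,7}
  n16('bcbcbc'): parent n15 fail=13; on 'c' 13 → fail=14;  out {3}∪∅={3}
  n19('bcbabd'): parent n18 fail=11; on 'd' 11→0 → fail=5;  out {4}∪{2}={2,4}

Scan:
i=0 'd': node 0→5  ** P2@[0:0]
i=1 'd': node 5→22  ** P2@[1:1]
i=2 'd': node 22→22 (fail-walked)  ** P2@[2:2]
i=3 'c': node 22→26 (fail-walked)
i=4 'c': node 26→26 (fail-walked)
i=5 'b': node 26→27  ** P7@[4:5]
i=6 'd': node 27→5 (fail-walked)  ** P2@[6:6]
i=7 'c': node 5→26 (fail-walked)
i=8 'd': node 26→5 (fail-walked)  ** P2@[8:8]
i=9 'a': node 5→6
i=10 'b': node 6→7
i=11 'c': node 7→8
i=12 'c': node 8→9
i=13 'b': node 9→10  ** P1@[8:13],P7@[12:13]
i=14 'c': node 10→12 (fail-walked)
i=15 'b': node 12→13  ** P7@[14:15]
i=16 'c': node 13→14
i=17 'b': node 14→15  ** P7@[16:17]
i=18 'a': node 15→17 (fail-walked)
i=19 'b': node 17→18
i=20 'd': node 18→19  ** P2@[20:20],P4@[15:20]
i=21 'b': node 19→11 (fail-walked)
i=22 'c': node 11→12
i=23 'b': node 12→13  ** P7@[22:23]
i=24 'c': node 13→14
i=25 'b': node 14→15  ** P7@[24:25]
i=26 'c': node 15→16  ** P3@[21:26]
i=27 'd': node 16→5 (fail-walked)  ** P2@[27:27]
i=28 'a': node 5→6
i=29 'c': node 6→2 (fail-walked)
i=30 'd': node 2→5 (fail-walked)  ** P2@[30:30]
i=31 'a': node 5→6
i=32 'b': node 6→7
i=33 'c': node 7→8
i=34 'c': node 8→9
i=35 'b': node 9→10  ** P1@[30:35],P7@[34:35]
i=36 'a': node 10→1 (fail-walked)
i=37 'b': node 1→11 (fail-walked)
i=38 'd': node 11→5 (fail-walked)  ** P2@[38:38]
i=39 'a': node 5→6
i=40 'b': node 6→7
i=41 'c': node 7→8
i=42 'c': node 8→9
i=43 'b': node 9→10  ** P1@[38:43],P7@[42:43]
i=44 'd': node 10→5 (fail-walked)  ** P2@[44:44]
i=45 'a': node 5→6
i=46 'c': node 6→2 (fail-walked)
i=47 'c': node 2→3
i=48 'b': node 3→4  ** P0@[45:48],P7@[47:48]
i=49 'c': node 4→12 (fail-walked)
i=50 'c': node 12→26 (fail-walked)
i=51 'd': node 26→5 (fail-walked)  ** P2@[51:51]
i=52 'c': node 5→26 (fail-walked)
i=53 'b': node 26→27  ** P7@[52:53]

All matches (sorted): [[0,2],[1,2],[2,2],[5,7],[6,2],[8,2],[13,1],[13,7],[15,7],[17,7],[20,2],[20,4],[23,7],[25,7],[26,3],[27,2],[30,2],[35,1],[35,7],[38,2],[43,1],[43,7],[44,2],[48,0],[48,7],[51,2],[53,7]]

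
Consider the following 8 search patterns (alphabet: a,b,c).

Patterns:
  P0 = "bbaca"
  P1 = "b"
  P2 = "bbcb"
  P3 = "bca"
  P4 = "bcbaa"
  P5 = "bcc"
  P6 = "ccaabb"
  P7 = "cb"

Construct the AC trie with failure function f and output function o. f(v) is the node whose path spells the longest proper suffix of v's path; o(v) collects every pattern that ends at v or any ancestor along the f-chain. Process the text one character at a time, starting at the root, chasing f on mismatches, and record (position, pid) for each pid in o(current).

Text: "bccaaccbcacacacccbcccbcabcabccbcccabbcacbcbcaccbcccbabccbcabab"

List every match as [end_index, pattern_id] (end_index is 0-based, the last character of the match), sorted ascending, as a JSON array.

Construct AC machine:
Trie nodes:
  0='ε' goto b→1 c→14
  1='b' goto b→2 c→8  ←P1
  2='bb' goto a→3 c→6
  3='bba' goto c→4
  4='bbac' goto a→5
  5='bbaca' goto ·  ←P0
  6='bbc' goto b→7
  7='bbcb' goto ·  ←P2
  8='bc' goto a→9 b→10 c→13
  9='bca' goto ·  ←P3
  10='bcb' goto a→11
  11='bcba' goto a→12
  12='bcbaa' goto ·  ←P4
  13='bcc' goto ·  ←P5
  14='c' goto b→20 c→15
  15='cc' goto a→16
  16='cca' goto a→17
  17='ccaa' goto b→18
  18='ccaab' goto b→19
  19='ccaabb' goto ·  ←P6
  20='cb' goto ·  ←P7

BFS fail/out derivation:
  n1('b'): parent n0 fail=0; on 'b' 0 → fail=0;  out {1}∪∅={1}
  n14('c'): parent n0 fail=0; on 'c' 0 → fail=0;  out ∅∪∅=∅
  n2('bb'): parent n1 fail=0; on 'b' 0 → fail=1;  out ∅∪{1}={1}
  n8('bc'): parent n1 fail=0; on 'c' 0 → fail=14;  out ∅∪∅=∅
  n15('cc'): parent n14 fail=0; on 'c' 0 → fail=14;  out ∅∪∅=∅
  n20('cb'): parent n14 fail=0; on 'b' 0 → fail=1;  out {7}∪{1}={1,7}
  n3('bba'): parent n2 fail=1; on 'a' 1→0 → fail=0;  out ∅∪∅=∅
  n6('bbc'): parent n2 fail=1; on 'c' 1 → fail=8;  out ∅∪∅=∅
  n9('bca'): parent n8 fail=14; on 'a' 14→0 → fail=0;  out {3}∪∅={3}
  n10('bcb'): parent n8 fail=14; on 'b' 14 → fail=20;  out ∅∪{1,7}={1,7}
  n13('bcc'): parent n8 fail=14; on 'c' 14 → fail=15;  out {5}∪∅={5}
  n16('cca'): parent n15 fail=14; on 'a' 14→0 → fail=0;  out ∅∪∅=∅
  n4('bbac'): parent n3 fail=0; on 'c' 0 → fail=14;  out ∅∪∅=∅
  n7('bbcb'): parent n6 fail=8; on 'b' 8 → fail=10;  out {2}∪{1,7}={1,2,7}
  n11('bcba'): parent n10 fail=20; on 'a' 20→1→0 → fail=0;  out ∅∪∅=∅
  n17('ccaa'): parent n16 fail=0; on 'a' 0 → fail=0;  out ∅∪∅=∅
  n5('bbaca'): parent n4 fail=14; on 'a' 14→0 → fail=0;  out {0}∪∅={0}
  n12('bcbaa'): parent n11 fail=0; on 'a' 0 → fail=0;  out {4}∪∅={4}
  n18('ccaab'): parent n17 fail=0; on 'b' 0 → fail=1;  out ∅∪{1}={1}
  n19('ccaabb'): parent n18 fail=1; on 'b' 1 → fail=2;  out {6}∪{1}={1,6}

Scan:
[0] read 'b'  n0⇒n1  → match P1@[0:0]
[1] read 'c'  n1⇒n8
[2] read 'c'  n8⇒n13  → match P5@[0:2]
[3] read 'a'  n13⇒n16 (fail-walked)
[4] read 'a'  n16⇒n17
[5] read 'c'  n17⇒n14 (fail-walked)
[6] read 'c'  n14⇒n15
[7] read 'b'  n15⇒n20 (fail-walked)  → match P1@[7:7],P7@[6:7]
[8] read 'c'  n20⇒n8 (fail-walked)
[9] read 'a'  n8⇒n9  → match P3@[7:9]
[10] read 'c'  n9⇒n14 (fail-walked)
[11] read 'a'  n14⇒n0 (fail-walked)
[12] read 'c'  n0⇒n14
[13] read 'a'  n14⇒n0 (fail-walked)
[14] read 'c'  n0⇒n14
[15] read 'c'  n14⇒n15
[16] read 'c'  n15⇒n15 (fail-walked)
[17] read 'b'  n15⇒n20 (fail-walked)  → match P1@[17:17],P7@[16:17]
[18] read 'c'  n20⇒n8 (fail-walked)
[19] read 'c'  n8⇒n13  → match P5@[17:19]
[20] read 'c'  n13⇒n15 (fail-walked)
[21] read 'b'  n15⇒n20 (fail-walked)  → match P1@[21:21],P7@[20:21]
[22] read 'c'  n20⇒n8 (fail-walked)
[23] read 'a'  n8⇒n9  → match P3@[21:23]
[24] read 'b'  n9⇒n1 (fail-walked)  → match P1@[24:24]
[25] read 'c'  n1⇒n8
[26] read 'a'  n8⇒n9  → match P3@[24:26]
[27] read 'b'  n9⇒n1 (fail-walked)  → match P1@[27:27]
[28] read 'c'  n1⇒n8
[29] read 'c'  n8⇒n13  → match P5@[27:29]
[30] read 'b'  n13⇒n20 (fail-walked)  → match P1@[30:30],P7@[29:30]
[31] read 'c'  n20⇒n8 (fail-walked)
[32] read 'c'  n8⇒n13  → match P5@[30:32]
[33] read 'c'  n13⇒n15 (fail-walked)
[34] read 'a'  n15⇒n16
[35] read 'b'  n16⇒n1 (fail-walked)  → match P1@[35:35]
[36] read 'b'  n1⇒n2  → match P1@[36:36]
[37] read 'c'  n2⇒n6
[38] read 'a'  n6⇒n9 (fail-walked)  → match P3@[36:38]
[39] read 'c'  n9⇒n14 (fail-walked)
[40] read 'b'  n14⇒n20  → match P1@[40:40],P7@[39:40]
[41] read 'c'  n20⇒n8 (fail-walked)
[42] read 'b'  n8⇒n10  → match P1@[42:42],P7@[41:42]
[43] read 'c'  n10⇒n8 (fail-walked)
[44] read 'a'  n8⇒n9  → match P3@[42:44]
[45] read 'c'  n9⇒n14 (fail-walked)
[46] read 'c'  n14⇒n15
[47] read 'b'  n15⇒n20 (fail-walked)  → match P1@[47:47],P7@[46:47]
[48] read 'c'  n20⇒n8 (fail-walked)
[49] read 'c'  n8⇒n13  → match P5@[47:49]
[50] read 'c'  n13⇒n15 (fail-walked)
[51] read 'b'  n15⇒n20 (fail-walked)  → match P1@[51:51],P7@[50:51]
[52] read 'a'  n20⇒n0 (fail-walked)
[53] read 'b'  n0⇒n1  → match P1@[53:53]
[54] read 'c'  n1⇒n8
[55] read 'c'  n8⇒n13  → match P5@[53:55]
[56] read 'b'  n13⇒n20 (fail-walked)  → match P1@[56:56],P7@[55:56]
[57] read 'c'  n20⇒n8 (fail-walked)
[58] read 'a'  n8⇒n9  → match P3@[56:58]
[59] read 'b'  n9⇒n1 (fail-walked)  → match P1@[59:59]
[60] read 'a'  n1⇒n0 (fail-walked)
[61] read 'b'  n0⇒n1  → match P1@[61:61]

All matches (sorted): [[0,1],[2,5],[7,1],[7,7],[9,3],[17,1],[17,7],[19,5],[21,1],[21,7],[23,3],[24,1],[26,3],[27,1],[29,5],[30,1],[30,7],[32,5],[35,1],[36,1],[38,3],[40,1],[40,7],[42,1],[42,7],[44,3],[47,1],[47,7],[49,5],[51,1],[51,7],[53,1],[55,5],[56,1],[56,7],[58,3],[59,1],[61,1]]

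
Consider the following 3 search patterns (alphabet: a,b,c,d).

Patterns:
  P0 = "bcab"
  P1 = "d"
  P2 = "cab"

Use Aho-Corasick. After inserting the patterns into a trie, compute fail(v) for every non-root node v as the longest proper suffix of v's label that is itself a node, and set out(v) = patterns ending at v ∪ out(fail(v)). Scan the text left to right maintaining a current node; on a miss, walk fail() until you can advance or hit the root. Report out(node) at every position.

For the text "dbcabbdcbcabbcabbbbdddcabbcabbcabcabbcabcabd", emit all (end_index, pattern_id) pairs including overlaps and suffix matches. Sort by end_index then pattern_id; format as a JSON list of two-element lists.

Build:
Trie (insert patterns):
  0='ε' goto b→1 c→6 d→5
  1='b' goto c→2
  2='bc' goto a→3
  3='bca' goto b→4
  4='bcab' goto ·  ←P0
  5='d' goto ·  ←P1
  6='c' goto a→7
  7='ca' goto b→8
  8='cab' goto ·  ←P2

BFS fail/out derivation:
  n1('b'): parent n0 fail=0; on 'b' 0 → fail=0;  out ∅∪∅=∅
  n5('d'): parent n0 fail=0; on 'd' 0 → fail=0;  out {1}∪∅={1}
  n6('c'): parent n0 fail=0; on 'c' 0 → fail=0;  out ∅∪∅=∅
  n2('bc'): parent n1 fail=0; on 'c' 0 → fail=6;  out ∅∪∅=∅
  n7('ca'): parent n6 fail=0; on 'a' 0 → fail=0;  out ∅∪∅=∅
  n3('bca'): parent n2 fail=6; on 'a' 6 → fail=7;  out ∅∪∅=∅
  n8('cab'): parent n7 fail=0; on 'b' 0 → fail=1;  out {2}∪∅={2}
  n4('bcab'): parent n3 fail=7; on 'b' 7 → fail=8;  out {0}∪{2}={0,2}

Scan:
i=0 'd': node 0→5  → match P1@[0:0]
i=1 'b': node 5→1 ·f
i=2 'c': node 1→2
i=3 'a': node 2→3
i=4 'b': node 3→4  → match P0@[1:4],P2@[2:4]
i=5 'b': node 4→1 ·f
i=6 'd': node 1→5 ·f  → match P1@[6:6]
i=7 'c': node 5→6 ·f
i=8 'b': node 6→1 ·f
i=9 'c': node 1→2
i=10 'a': node 2→3
i=11 'b': node 3→4  → match P0@[8:11],P2@[9:11]
i=12 'b': node 4→1 ·f
i=13 'c': node 1→2
i=14 'a': node 2→3
i=15 'b': node 3→4  → match P0@[12:15],P2@[13:15]
i=16 'b': node 4→1 ·f
i=17 'b': node 1→1 ·f
i=18 'b': node 1→1 ·f
i=19 'd': node 1→5 ·f  → match P1@[19:19]
i=20 'd': node 5→5 ·f  → match P1@[20:20]
i=21 'd': node 5→5 ·f  → match P1@[21:21]
i=22 'c': node 5→6 ·f
i=23 'a': node 6→7
i=24 'b': node 7→8  → match P2@[22:24]
i=25 'b': node 8→1 ·f
i=26 'c': node 1→2
i=27 'a': node 2→3
i=28 'b': node 3→4  → match P0@[25:28],P2@[26:28]
i=29 'b': node 4→1 ·f
i=30 'c': node 1→2
i=31 'a': node 2→3
i=32 'b': node 3→4  → match P0@[29:32],P2@[30:32]
i=33 'c': node 4→2 ·f
i=34 'a': node 2→3
i=35 'b': node 3→4  → match P0@[32:35],P2@[33:35]
i=36 'b': node 4→1 ·f
i=37 'c': node 1→2
i=38 'a': node 2→3
i=39 'b': node 3→4  → match P0@[36:39],P2@[37:39]
i=40 'c': node 4→2 ·f
i=41 'a': node 2→3
i=42 'b': node 3→4  → match P0@[39:42],P2@[40:42]
i=43 'd': node 4→5 ·f  → match P1@[43:43]

All matches (sorted): [[0,1],[4,0],[4,2],[6,1],[11,0],[11,2],[15,0],[15,2],[19,1],[20,1],[21,1],[24,2],[28,0],[28,2],[32,0],[32,2],[35,0],[35,2],[39,0],[39,2],[42,0],[42,2],[43,1]]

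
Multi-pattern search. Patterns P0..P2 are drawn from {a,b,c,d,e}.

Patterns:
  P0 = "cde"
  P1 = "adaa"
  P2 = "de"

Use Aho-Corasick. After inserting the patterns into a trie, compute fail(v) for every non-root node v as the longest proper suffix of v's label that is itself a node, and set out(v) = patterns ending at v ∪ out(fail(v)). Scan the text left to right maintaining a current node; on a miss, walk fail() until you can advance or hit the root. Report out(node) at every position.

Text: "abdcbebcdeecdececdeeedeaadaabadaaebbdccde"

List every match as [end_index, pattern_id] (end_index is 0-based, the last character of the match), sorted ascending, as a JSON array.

Construct AC machine:
Trie nodes:
  n0 'ε': a→4 c→1 d→8
  n1 'c': d→2
  n2 'cd': e→3
  n3 'cde': ·  ←P0
  n4 'a': d→5
  n5 'ad': a→6
  n6 'ada': a→7
  n7 'adaa': ·  ←P1
  n8 'd': e→9
  n9 'de': ·  ←P2

BFS fail/out derivation:
  n1('c'): parent n0 fail=0; on 'c' 0 → fail=0;  out ∅∪∅=∅
  n4('a'): parent n0 fail=0; on 'a' 0 → fail=0;  out ∅∪∅=∅
  n8('d'): parent n0 fail=0; on 'd' 0 → fail=0;  out ∅∪∅=∅
  n2('cd'): parent n1 fail=0; on 'd' 0 → fail=8;  out ∅∪∅=∅
  n5('ad'): parent n4 fail=0; on 'd' 0 → fail=8;  out ∅∪∅=∅
  n9('de'): parent n8 fail=0; on 'e' 0 → fail=0;  out {2}∪∅={2}
  n3('cde'): parent n2 fail=8; on 'e' 8 → fail=9;  out {0}∪{2}={0,2}
  n6('ada'): parent n5 fail=8; on 'a' 8→0 → fail=4;  out ∅∪∅=∅
  n7('adaa'): parent n6 fail=4; on 'a' 4→0 → fail=4;  out {1}∪∅={1}

Text stream:
[0] read 'a'  n0⇒n4
[1] read 'b'  n4⇒n0 ·f
[2] read 'd'  n0⇒n8
[3] read 'c'  n8⇒n1 ·f
[4] read 'b'  n1⇒n0 ·f
[5] read 'e'  n0⇒n0
[6] read 'b'  n0⇒n0
[7] read 'c'  n0⇒n1
[8] read 'd'  n1⇒n2
[9] read 'e'  n2⇒n3  emit P0@[7:9],P2@[8:9]
[10] read 'e'  n3⇒n0 ·f
[11] read 'c'  n0⇒n1
[12] read 'd'  n1⇒n2
[13] read 'e'  n2⇒n3  emit P0@[11:13],P2@[12:13]
[14] read 'c'  n3⇒n1 ·f
[15] read 'e'  n1⇒n0 ·f
[16] read 'c'  n0⇒n1
[17] read 'd'  n1⇒n2
[18] read 'e'  n2⇒n3  emit P0@[16:18],P2@[17:18]
[19] read 'e'  n3⇒n0 ·f
[20] read 'e'  n0⇒n0
[21] read 'd'  n0⇒n8
[22] read 'e'  n8⇒n9  emit P2@[21:22]
[23] read 'a'  n9⇒n4 ·f
[24] read 'a'  n4⇒n4 ·f
[25] read 'd'  n4⇒n5
[26] read 'a'  n5⇒n6
[27] read 'a'  n6⇒n7  emit P1@[24:27]
[28] read 'b'  n7⇒n0 ·f
[29] read 'a'  n0⇒n4
[30] read 'd'  n4⇒n5
[31] read 'a'  n5⇒n6
[32] read 'a'  n6⇒n7  emit P1@[29:32]
[33] read 'e'  n7⇒n0 ·f
[34] read 'b'  n0⇒n0
[35] read 'b'  n0⇒n0
[36] read 'd'  n0⇒n8
[37] read 'c'  n8⇒n1 ·f
[38] read 'c'  n1⇒n1 ·f
[39] read 'd'  n1⇒n2
[40] read 'e'  n2⇒n3  emit P0@[38:40],P2@[39:40]

Matches: [[9,0],[9,2],[13,0],[13,2],[18,0],[18,2],[22,2],[27,1],[32,1],[40,0],[40,2]]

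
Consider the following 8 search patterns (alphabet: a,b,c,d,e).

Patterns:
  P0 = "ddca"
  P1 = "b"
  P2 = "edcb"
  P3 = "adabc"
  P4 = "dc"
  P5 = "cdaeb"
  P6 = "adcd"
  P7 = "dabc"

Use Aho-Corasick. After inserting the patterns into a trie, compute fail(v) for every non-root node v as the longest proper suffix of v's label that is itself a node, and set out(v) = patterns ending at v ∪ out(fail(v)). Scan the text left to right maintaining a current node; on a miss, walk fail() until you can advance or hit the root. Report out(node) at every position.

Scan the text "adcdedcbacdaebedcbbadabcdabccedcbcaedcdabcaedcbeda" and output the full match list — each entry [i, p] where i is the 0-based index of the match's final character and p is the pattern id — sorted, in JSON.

Construct AC machine:
Trie (insert patterns):
  n0 'ε': a→10 b→5 c→16 d→1 e→6
  n1 'd': a→23 c→15 d→2
  n2 'dd': c→3
  n3 'ddc': a→4
  n4 'ddca': ·  ←P0
  n5 'b': ·  ←P1
  n6 'e': d→7
  n7 'ed': c→8
  n8 'edc': b→9
  n9 'edcb': ·  ←P2
  n10 'a': d→11
  n11 'ad': a→12 c→21
  n12 'ada': b→13
  n13 'adab': c→14
  n14 'adabc': ·  ←P3
  n15 'dc': ·  ←P4
  n16 'c': d→17
  n17 'cd': a→18
  n18 'cda': e→19
  n19 'cdae': b→20
  n20 'cdaeb': ·  ←P5
  n21 'adc': d→22
  n22 'adcd': ·  ←P6
  n23 'da': b→24
  n24 'dab': c→25
  n25 'dabc': ·  ←P7

BFS fail/out derivation:
  n1('d'): parent n0 fail=0; on 'd' 0 → fail=0;  out ∅∪∅=∅
  n5('b'): parent n0 fail=0; on 'b' 0 → fail=0;  out {1}∪∅={1}
  n6('e'): parent n0 fail=0; on 'e' 0 → fail=0;  out ∅∪∅=∅
  n10('a'): parent n0 fail=0; on 'a' 0 → fail=0;  out ∅∪∅=∅
  n16('c'): parent n0 fail=0; on 'c' 0 → fail=0;  out ∅∪∅=∅
  n2('dd'): parent n1 fail=0; on 'd' 0 → fail=1;  out ∅∪∅=∅
  n7('ed'): parent n6 fail=0; on 'd' 0 → fail=1;  out ∅∪∅=∅
  n11('ad'): parent n10 fail=0; on 'd' 0 → fail=1;  out ∅∪∅=∅
  n15('dc'): parent n1 fail=0; on 'c' 0 → fail=16;  out {4}∪∅={4}
  n17('cd'): parent n16 fail=0; on 'd' 0 → fail=1;  out ∅∪∅=∅
  n23('da'): parent n1 fail=0; on 'a' 0 → fail=10;  out ∅∪∅=∅
  n3('ddc'): parent n2 fail=1; on 'c' 1 → fail=15;  out ∅∪{4}={4}
  n8('edc'): parent n7 fail=1; on 'c' 1 → fail=15;  out ∅∪{4}={4}
  n12('ada'): parent n11 fail=1; on 'a' 1 → fail=23;  out ∅∪∅=∅
  n18('cda'): parent n17 fail=1; on 'a' 1 → fail=23;  out ∅∪∅=∅
  n21('adc'): parent n11 fail=1; on 'c' 1 → fail=15;  out ∅∪{4}={4}
  n24('dab'): parent n23 fail=10; on 'b' 10→0 → fail=5;  out ∅∪{1}={1}
  n4('ddca'): parent n3 fail=15; on 'a' 15→16→0 → fail=10;  out {0}∪∅={0}
  n9('edcb'): parent n8 fail=15; on 'b' 15→16→0 → fail=5;  out {2}∪{1}={1,2}
  n13('adab'): parent n12 fail=23; on 'b' 23 → fail=24;  out ∅∪{1}={1}
  n19('cdae'): parent n18 fail=23; on 'e' 23→10→0 → fail=6;  out ∅∪∅=∅
  n22('adcd'): parent n21 fail=15; on 'd' 15→16 → fail=17;  out {6}∪∅={6}
  n25('dabc'): parent n24 fail=5; on 'c' 5→0 → fail=16;  out {7}∪∅={7}
  n14('adabc'): parent n13 fail=24; on 'c' 24 → fail=25;  out {3}∪{7}={3,7}
  n20('cdaeb'): parent n19 fail=6; on 'b' 6→0 → fail=5;  out {5}∪{1}={1,5}

Scan:
i=0 'a': node 0→10
i=1 'd': node 10→11
i=2 'c': node 11→21  emit P4@[1:2]
i=3 'd': node 21→22  emit P6@[0:3]
i=4 'e': node 22→6 ·f
i=5 'd': node 6→7
i=6 'c': node 7→8  emit P4@[5:6]
i=7 'b': node 8→9  emit P1@[7:7],P2@[4:7]
i=8 'a': node 9→10 ·f
i=9 'c': node 10→16 ·f
i=10 'd': node 16→17
i=11 'a': node 17→18
i=12 'e': node 18→19
i=13 'b': node 19→20  emit P1@[13:13],P5@[9:13]
i=14 'e': node 20→6 ·f
i=15 'd': node 6→7
i=16 'c': node 7→8  emit P4@[15:16]
i=17 'b': node 8→9  emit P1@[17:17],P2@[14:17]
i=18 'b': node 9→5 ·f  emit P1@[18:18]
i=19 'a': node 5→10 ·f
i=20 'd': node 10→11
i=21 'a': node 11→12
i=22 'b': node 12→13  emit P1@[22:22]
i=23 'c': node 13→14  emit P3@[19:23],P7@[20:23]
i=24 'd': node 14→17 ·f
i=25 'a': node 17→18
i=26 'b': node 18→24 ·f  emit P1@[26:26]
i=27 'c': node 24→25  emit P7@[24:27]
i=28 'c': node 25→16 ·f
i=29 'e': node 16→6 ·f
i=30 'd': node 6→7
i=31 'c': node 7→8  emit P4@[30:31]
i=32 'b': node 8→9  emit P1@[32:32],P2@[29:32]
i=33 'c': node 9→16 ·f
i=34 'a': node 16→10 ·f
i=35 'e': node 10→6 ·f
i=36 'd': node 6→7
i=37 'c': node 7→8  emit P4@[36:37]
i=38 'd': node 8→17 ·f
i=39 'a': node 17→18
i=40 'b': node 18→24 ·f  emit P1@[40:40]
i=41 'c': node 24→25  emit P7@[38:41]
i=42 'a': node 25→10 ·f
i=43 'e': node 10→6 ·f
i=44 'd': node 6→7
i=45 'c': node 7→8  emit P4@[44:45]
i=46 'b': node 8→9  emit P1@[46:46],P2@[43:46]
i=47 'e': node 9→6 ·f
i=48 'd': node 6→7
i=49 'a': node 7→23 ·f

Result: [[2,4],[3,6],[6,4],[7,1],[7,2],[13,1],[13,5],[16,4],[17,1],[17,2],[18,1],[22,1],[23,3],[23,7],[26,1],[27,7],[31,4],[32,1],[32,2],[37,4],[40,1],[41,7],[45,4],[46,1],[46,2]]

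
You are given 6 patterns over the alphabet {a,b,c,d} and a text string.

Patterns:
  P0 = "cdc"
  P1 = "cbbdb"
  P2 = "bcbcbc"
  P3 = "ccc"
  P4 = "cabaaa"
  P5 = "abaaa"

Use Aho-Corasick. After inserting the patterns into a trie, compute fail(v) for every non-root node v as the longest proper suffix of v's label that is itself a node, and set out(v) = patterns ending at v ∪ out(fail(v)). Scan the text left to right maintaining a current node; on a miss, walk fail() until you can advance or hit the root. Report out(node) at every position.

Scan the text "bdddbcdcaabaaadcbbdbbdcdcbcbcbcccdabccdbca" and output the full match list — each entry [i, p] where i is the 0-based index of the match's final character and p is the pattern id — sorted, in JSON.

Build automaton:
Trie (insert patterns):
  0='ε' goto a→21 b→8 c→1
  1='c' goto a→16 b→4 c→14 d→2
  2='cd' goto c→3
  3='cdc' goto ·  [P0 ends]
  4='cb' goto b→5
  5='cbb' goto d→6
  6='cbbd' goto b→7
  7='cbbdb' goto ·  [P1 ends]
  8='b' goto c→9
  9='bc' goto b→10
  10='bcb' goto c→11
  11='bcbc' goto b→12
  12='bcbcb' goto c→13
  13='bcbcbc' goto ·  [P2 ends]
  14='cc' goto c→15
  15='ccc' goto ·  [P3 ends]
  16='ca' goto b→17
  17='cab' goto a→18
  18='caba' goto a→19
  19='cabaa' goto a→20
  20='cabaaa' goto ·  [P4 ends]
  21='a' goto b→22
  22='ab' goto a→23
  23='aba' goto a→24
  24='abaa' goto a→25
  25='abaaa' goto ·  [P5 ends]

Failure links (BFS by depth):
  n1('c'): parent n0 fail=0; on 'c' 0 → fail=0;  out ∅∪∅=∅
  n8('b'): parent n0 fail=0; on 'b' 0 → fail=0;  out ∅∪∅=∅
  n21('a'): parent n0 fail=0; on 'a' 0 → fail=0;  out ∅∪∅=∅
  n2('cd'): parent n1 fail=0; on 'd' 0 → fail=0;  out ∅∪∅=∅
  n4('cb'): parent n1 fail=0; on 'b' 0 → fail=8;  out ∅∪∅=∅
  n9('bc'): parent n8 fail=0; on 'c' 0 → fail=1;  out ∅∪∅=∅
  n14('cc'): parent n1 fail=0; on 'c' 0 → fail=1;  out ∅∪∅=∅
  n16('ca'): parent n1 fail=0; on 'a' 0 → fail=21;  out ∅∪∅=∅
  n22('ab'): parent n21 fail=0; on 'b' 0 → fail=8;  out ∅∪∅=∅
  n3('cdc'): parent n2 fail=0; on 'c' 0 → fail=1;  out {0}∪∅={0}
  n5('cbb'): parent n4 fail=8; on 'b' 8→0 → fail=8;  out ∅∪∅=∅
  n10('bcb'): parent n9 fail=1; on 'b' 1 → fail=4;  out ∅∪∅=∅
  n15('ccc'): parent n14 fail=1; on 'c' 1 → fail=14;  out {3}∪∅={3}
  n17('cab'): parent n16 fail=21; on 'b' 21 → fail=22;  out ∅∪∅=∅
  n23('aba'): parent n22 fail=8; on 'a' 8→0 → fail=21;  out ∅∪∅=∅
  n6('cbbd'): parent n5 fail=8; on 'd' 8→0 → fail=0;  out ∅∪∅=∅
  n11('bcbc'): parent n10 fail=4; on 'c' 4→8 → fail=9;  out ∅∪∅=∅
  n18('caba'): parent n17 fail=22; on 'a' 22 → fail=23;  out ∅∪∅=∅
  n24('abaa'): parent n23 fail=21; on 'a' 21→0 → fail=21;  out ∅∪∅=∅
  n7('cbbdb'): parent n6 fail=0; on 'b' 0 → fail=8;  out {1}∪∅={1}
  n12('bcbcb'): parent n11 fail=9; on 'b' 9 → fail=10;  out ∅∪∅=∅
  n19('cabaa'): parent n18 fail=23; on 'a' 23 → fail=24;  out ∅∪∅=∅
  n25('abaaa'): parent n24 fail=21; on 'a' 21→0 → fail=21;  out {5}∪∅={5}
  n13('bcbcbc'): parent n12 fail=10; on 'c' 10 → fail=11;  out {2}∪∅={2}
  n20('cabaaa'): parent n19 fail=24; on 'a' 24 → fail=25;  out {4}∪{5}={4,5}

Scan:
[0] read 'b'  n0⇒n8
[1] read 'd'  n8⇒n0 ·f
[2] read 'd'  n0⇒n0
[3] read 'd'  n0⇒n0
[4] read 'b'  n0⇒n8
[5] read 'c'  n8⇒n9
[6] read 'd'  n9⇒n2 ·f
[7] read 'c'  n2⇒n3  emit P0@[5:7]
[8] read 'a'  n3⇒n16 ·f
[9] read 'a'  n16⇒n21 ·f
[10] read 'b'  n21⇒n22
[11] read 'a'  n22⇒n23
[12] read 'a'  n23⇒n24
[13] read 'a'  n24⇒n25  emit P5@[9:13]
[14] read 'd'  n25⇒n0 ·f
[15] read 'c'  n0⇒n1
[16] read 'b'  n1⇒n4
[17] read 'b'  n4⇒n5
[18] read 'd'  n5⇒n6
[19] read 'b'  n6⇒n7  emit P1@[15:19]
[20] read 'b'  n7⇒n8 ·f
[21] read 'd'  n8⇒n0 ·f
[22] read 'c'  n0⇒n1
[23] read 'd'  n1⇒n2
[24] read 'c'  n2⇒n3  emit P0@[22:24]
[25] read 'b'  n3⇒n4 ·f
[26] read 'c'  n4⇒n9 ·f
[27] read 'b'  n9⇒n10
[28] read 'c'  n10⇒n11
[29] read 'b'  n11⇒n12
[30] read 'c'  n12⇒n13  emit P2@[25:30]
[31] read 'c'  n13⇒n14 ·f
[32] read 'c'  n14⇒n15  emit P3@[30:32]
[33] read 'd'  n15⇒n2 ·f
[34] read 'a'  n2⇒n21 ·f
[35] read 'b'  n21⇒n22
[36] read 'c'  n22⇒n9 ·f
[37] read 'c'  n9⇒n14 ·f
[38] read 'd'  n14⇒n2 ·f
[39] read 'b'  n2⇒n8 ·f
[40] read 'c'  n8⇒n9
[41] read 'a'  n9⇒n16 ·f

Matches: [[7,0],[13,5],[19,1],[24,0],[30,2],[32,3]]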